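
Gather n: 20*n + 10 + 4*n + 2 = 24*n + 12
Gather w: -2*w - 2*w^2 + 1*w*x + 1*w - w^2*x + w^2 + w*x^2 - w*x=w^2*(-x - 1) + w*(x^2 - 1)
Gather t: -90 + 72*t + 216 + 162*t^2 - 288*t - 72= 162*t^2 - 216*t + 54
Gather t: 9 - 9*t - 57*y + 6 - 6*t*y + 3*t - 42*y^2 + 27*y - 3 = t*(-6*y - 6) - 42*y^2 - 30*y + 12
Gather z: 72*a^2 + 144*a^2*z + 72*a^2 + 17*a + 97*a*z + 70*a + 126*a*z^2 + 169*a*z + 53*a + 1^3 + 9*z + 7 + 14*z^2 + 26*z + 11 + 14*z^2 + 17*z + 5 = 144*a^2 + 140*a + z^2*(126*a + 28) + z*(144*a^2 + 266*a + 52) + 24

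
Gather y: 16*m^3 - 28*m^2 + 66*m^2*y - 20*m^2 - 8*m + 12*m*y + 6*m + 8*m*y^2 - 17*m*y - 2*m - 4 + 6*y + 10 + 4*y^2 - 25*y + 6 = 16*m^3 - 48*m^2 - 4*m + y^2*(8*m + 4) + y*(66*m^2 - 5*m - 19) + 12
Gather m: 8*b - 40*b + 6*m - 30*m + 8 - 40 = -32*b - 24*m - 32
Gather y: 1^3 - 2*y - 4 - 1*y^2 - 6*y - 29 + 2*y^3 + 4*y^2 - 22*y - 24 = 2*y^3 + 3*y^2 - 30*y - 56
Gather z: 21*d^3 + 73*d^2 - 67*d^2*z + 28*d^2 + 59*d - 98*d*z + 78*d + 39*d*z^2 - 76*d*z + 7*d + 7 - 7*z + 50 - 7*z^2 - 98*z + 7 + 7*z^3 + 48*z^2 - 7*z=21*d^3 + 101*d^2 + 144*d + 7*z^3 + z^2*(39*d + 41) + z*(-67*d^2 - 174*d - 112) + 64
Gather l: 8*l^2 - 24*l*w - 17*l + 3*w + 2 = 8*l^2 + l*(-24*w - 17) + 3*w + 2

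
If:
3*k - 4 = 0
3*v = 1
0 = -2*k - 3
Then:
No Solution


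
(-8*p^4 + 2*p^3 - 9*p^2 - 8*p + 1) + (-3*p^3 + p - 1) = -8*p^4 - p^3 - 9*p^2 - 7*p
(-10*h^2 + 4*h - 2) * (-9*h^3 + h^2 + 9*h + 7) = 90*h^5 - 46*h^4 - 68*h^3 - 36*h^2 + 10*h - 14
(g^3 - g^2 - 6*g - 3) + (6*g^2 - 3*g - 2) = g^3 + 5*g^2 - 9*g - 5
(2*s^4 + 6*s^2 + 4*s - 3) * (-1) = -2*s^4 - 6*s^2 - 4*s + 3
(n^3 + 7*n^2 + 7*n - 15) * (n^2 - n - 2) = n^5 + 6*n^4 - 2*n^3 - 36*n^2 + n + 30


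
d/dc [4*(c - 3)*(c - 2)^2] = 4*(c - 2)*(3*c - 8)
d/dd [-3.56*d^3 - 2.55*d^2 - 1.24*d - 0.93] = -10.68*d^2 - 5.1*d - 1.24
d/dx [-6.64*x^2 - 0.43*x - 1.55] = -13.28*x - 0.43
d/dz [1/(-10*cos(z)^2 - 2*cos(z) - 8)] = -(10*cos(z) + 1)*sin(z)/(2*(5*cos(z)^2 + cos(z) + 4)^2)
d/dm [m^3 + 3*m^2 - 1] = 3*m*(m + 2)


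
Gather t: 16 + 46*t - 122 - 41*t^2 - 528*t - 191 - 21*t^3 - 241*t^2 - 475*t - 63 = -21*t^3 - 282*t^2 - 957*t - 360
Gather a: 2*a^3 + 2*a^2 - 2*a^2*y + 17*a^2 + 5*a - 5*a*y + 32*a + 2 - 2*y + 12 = 2*a^3 + a^2*(19 - 2*y) + a*(37 - 5*y) - 2*y + 14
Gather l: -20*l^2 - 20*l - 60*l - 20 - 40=-20*l^2 - 80*l - 60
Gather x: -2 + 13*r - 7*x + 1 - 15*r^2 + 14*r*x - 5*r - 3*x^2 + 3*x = -15*r^2 + 8*r - 3*x^2 + x*(14*r - 4) - 1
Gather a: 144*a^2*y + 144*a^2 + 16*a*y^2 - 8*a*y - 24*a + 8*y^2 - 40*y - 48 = a^2*(144*y + 144) + a*(16*y^2 - 8*y - 24) + 8*y^2 - 40*y - 48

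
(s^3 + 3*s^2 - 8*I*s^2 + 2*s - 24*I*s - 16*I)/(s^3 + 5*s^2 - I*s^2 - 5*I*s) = (s^3 + s^2*(3 - 8*I) + 2*s*(1 - 12*I) - 16*I)/(s*(s^2 + s*(5 - I) - 5*I))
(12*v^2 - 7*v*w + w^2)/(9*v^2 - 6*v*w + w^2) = (4*v - w)/(3*v - w)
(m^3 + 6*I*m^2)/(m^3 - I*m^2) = (m + 6*I)/(m - I)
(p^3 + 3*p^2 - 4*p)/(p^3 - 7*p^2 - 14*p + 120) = p*(p - 1)/(p^2 - 11*p + 30)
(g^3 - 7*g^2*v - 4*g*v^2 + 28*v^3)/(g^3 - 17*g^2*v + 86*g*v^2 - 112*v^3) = (-g - 2*v)/(-g + 8*v)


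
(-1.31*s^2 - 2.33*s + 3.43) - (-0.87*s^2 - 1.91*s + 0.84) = -0.44*s^2 - 0.42*s + 2.59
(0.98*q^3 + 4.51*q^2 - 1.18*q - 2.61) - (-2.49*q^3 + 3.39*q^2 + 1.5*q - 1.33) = 3.47*q^3 + 1.12*q^2 - 2.68*q - 1.28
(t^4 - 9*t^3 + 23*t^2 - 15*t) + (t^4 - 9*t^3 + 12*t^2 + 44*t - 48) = 2*t^4 - 18*t^3 + 35*t^2 + 29*t - 48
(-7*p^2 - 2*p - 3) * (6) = -42*p^2 - 12*p - 18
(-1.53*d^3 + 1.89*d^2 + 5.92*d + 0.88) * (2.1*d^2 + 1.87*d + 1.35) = -3.213*d^5 + 1.1079*d^4 + 13.9008*d^3 + 15.4699*d^2 + 9.6376*d + 1.188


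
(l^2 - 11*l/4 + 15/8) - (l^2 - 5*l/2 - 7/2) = 43/8 - l/4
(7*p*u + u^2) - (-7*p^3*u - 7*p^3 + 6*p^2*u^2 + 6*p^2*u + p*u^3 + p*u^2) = 7*p^3*u + 7*p^3 - 6*p^2*u^2 - 6*p^2*u - p*u^3 - p*u^2 + 7*p*u + u^2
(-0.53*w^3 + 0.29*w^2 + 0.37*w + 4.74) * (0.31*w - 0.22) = -0.1643*w^4 + 0.2065*w^3 + 0.0509*w^2 + 1.388*w - 1.0428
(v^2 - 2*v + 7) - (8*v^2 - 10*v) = -7*v^2 + 8*v + 7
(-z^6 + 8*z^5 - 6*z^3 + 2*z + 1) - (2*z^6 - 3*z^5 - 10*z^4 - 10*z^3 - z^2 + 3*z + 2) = -3*z^6 + 11*z^5 + 10*z^4 + 4*z^3 + z^2 - z - 1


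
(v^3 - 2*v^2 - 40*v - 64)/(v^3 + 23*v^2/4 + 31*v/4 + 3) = 4*(v^2 - 6*v - 16)/(4*v^2 + 7*v + 3)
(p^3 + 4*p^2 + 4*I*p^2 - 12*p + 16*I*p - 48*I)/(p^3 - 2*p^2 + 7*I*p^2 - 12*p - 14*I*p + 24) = (p + 6)/(p + 3*I)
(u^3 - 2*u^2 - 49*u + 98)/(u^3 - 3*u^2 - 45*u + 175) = (u^2 - 9*u + 14)/(u^2 - 10*u + 25)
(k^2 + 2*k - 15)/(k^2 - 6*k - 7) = (-k^2 - 2*k + 15)/(-k^2 + 6*k + 7)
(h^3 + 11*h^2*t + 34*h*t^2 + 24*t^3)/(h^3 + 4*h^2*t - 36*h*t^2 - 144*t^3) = (-h - t)/(-h + 6*t)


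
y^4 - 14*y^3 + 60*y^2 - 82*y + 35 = (y - 7)*(y - 5)*(y - 1)^2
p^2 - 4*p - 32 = (p - 8)*(p + 4)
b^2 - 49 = (b - 7)*(b + 7)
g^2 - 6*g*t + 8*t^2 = (g - 4*t)*(g - 2*t)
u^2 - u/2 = u*(u - 1/2)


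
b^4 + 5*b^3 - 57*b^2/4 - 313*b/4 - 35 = (b - 4)*(b + 1/2)*(b + 7/2)*(b + 5)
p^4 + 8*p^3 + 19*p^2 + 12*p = p*(p + 1)*(p + 3)*(p + 4)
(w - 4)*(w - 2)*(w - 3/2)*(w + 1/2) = w^4 - 7*w^3 + 53*w^2/4 - 7*w/2 - 6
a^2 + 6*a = a*(a + 6)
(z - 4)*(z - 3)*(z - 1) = z^3 - 8*z^2 + 19*z - 12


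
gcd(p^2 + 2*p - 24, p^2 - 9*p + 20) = p - 4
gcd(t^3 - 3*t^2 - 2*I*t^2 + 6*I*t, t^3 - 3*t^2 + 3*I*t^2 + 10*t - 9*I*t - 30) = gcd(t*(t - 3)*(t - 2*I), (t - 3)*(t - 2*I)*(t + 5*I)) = t^2 + t*(-3 - 2*I) + 6*I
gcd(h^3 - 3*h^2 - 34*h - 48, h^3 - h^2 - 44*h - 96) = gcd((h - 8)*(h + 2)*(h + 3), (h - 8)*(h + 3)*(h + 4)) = h^2 - 5*h - 24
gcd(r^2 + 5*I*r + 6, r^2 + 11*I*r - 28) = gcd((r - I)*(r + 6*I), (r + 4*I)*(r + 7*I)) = 1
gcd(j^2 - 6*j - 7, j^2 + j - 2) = 1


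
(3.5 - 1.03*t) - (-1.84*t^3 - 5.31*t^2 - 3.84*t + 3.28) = 1.84*t^3 + 5.31*t^2 + 2.81*t + 0.22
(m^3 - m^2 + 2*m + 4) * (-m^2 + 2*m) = -m^5 + 3*m^4 - 4*m^3 + 8*m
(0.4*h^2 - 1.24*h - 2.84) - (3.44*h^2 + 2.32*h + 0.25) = -3.04*h^2 - 3.56*h - 3.09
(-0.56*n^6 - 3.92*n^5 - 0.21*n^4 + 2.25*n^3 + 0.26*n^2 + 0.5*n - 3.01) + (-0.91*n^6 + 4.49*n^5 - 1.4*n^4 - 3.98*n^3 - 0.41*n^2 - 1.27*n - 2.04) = -1.47*n^6 + 0.57*n^5 - 1.61*n^4 - 1.73*n^3 - 0.15*n^2 - 0.77*n - 5.05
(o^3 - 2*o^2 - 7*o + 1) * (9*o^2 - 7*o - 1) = 9*o^5 - 25*o^4 - 50*o^3 + 60*o^2 - 1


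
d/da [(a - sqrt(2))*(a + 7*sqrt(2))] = 2*a + 6*sqrt(2)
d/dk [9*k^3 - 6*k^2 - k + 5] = 27*k^2 - 12*k - 1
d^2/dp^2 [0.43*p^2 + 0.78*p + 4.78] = 0.860000000000000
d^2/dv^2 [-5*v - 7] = 0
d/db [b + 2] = 1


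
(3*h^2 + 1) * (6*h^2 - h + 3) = 18*h^4 - 3*h^3 + 15*h^2 - h + 3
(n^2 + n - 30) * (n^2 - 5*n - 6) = n^4 - 4*n^3 - 41*n^2 + 144*n + 180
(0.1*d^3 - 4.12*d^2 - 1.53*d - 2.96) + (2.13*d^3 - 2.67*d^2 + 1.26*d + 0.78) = 2.23*d^3 - 6.79*d^2 - 0.27*d - 2.18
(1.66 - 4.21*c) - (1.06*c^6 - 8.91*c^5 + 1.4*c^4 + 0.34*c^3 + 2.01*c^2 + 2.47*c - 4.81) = -1.06*c^6 + 8.91*c^5 - 1.4*c^4 - 0.34*c^3 - 2.01*c^2 - 6.68*c + 6.47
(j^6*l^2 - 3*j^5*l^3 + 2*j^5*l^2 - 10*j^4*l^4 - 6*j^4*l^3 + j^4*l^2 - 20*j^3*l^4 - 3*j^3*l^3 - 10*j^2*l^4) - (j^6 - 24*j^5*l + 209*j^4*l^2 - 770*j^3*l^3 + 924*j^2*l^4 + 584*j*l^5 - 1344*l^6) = j^6*l^2 - j^6 - 3*j^5*l^3 + 2*j^5*l^2 + 24*j^5*l - 10*j^4*l^4 - 6*j^4*l^3 - 208*j^4*l^2 - 20*j^3*l^4 + 767*j^3*l^3 - 934*j^2*l^4 - 584*j*l^5 + 1344*l^6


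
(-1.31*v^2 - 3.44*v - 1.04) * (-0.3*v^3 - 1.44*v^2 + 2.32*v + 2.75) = 0.393*v^5 + 2.9184*v^4 + 2.2264*v^3 - 10.0857*v^2 - 11.8728*v - 2.86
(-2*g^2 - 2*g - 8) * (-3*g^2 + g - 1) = 6*g^4 + 4*g^3 + 24*g^2 - 6*g + 8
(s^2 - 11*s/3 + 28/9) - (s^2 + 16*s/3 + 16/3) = -9*s - 20/9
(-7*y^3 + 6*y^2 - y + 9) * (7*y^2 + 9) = -49*y^5 + 42*y^4 - 70*y^3 + 117*y^2 - 9*y + 81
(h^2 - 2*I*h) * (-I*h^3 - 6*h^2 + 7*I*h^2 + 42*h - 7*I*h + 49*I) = -I*h^5 - 8*h^4 + 7*I*h^4 + 56*h^3 + 5*I*h^3 - 14*h^2 - 35*I*h^2 + 98*h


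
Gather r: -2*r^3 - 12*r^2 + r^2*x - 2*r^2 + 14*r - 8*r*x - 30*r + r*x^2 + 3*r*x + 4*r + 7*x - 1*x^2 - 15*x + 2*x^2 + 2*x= -2*r^3 + r^2*(x - 14) + r*(x^2 - 5*x - 12) + x^2 - 6*x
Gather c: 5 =5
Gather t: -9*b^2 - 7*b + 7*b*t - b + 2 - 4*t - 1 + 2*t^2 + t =-9*b^2 - 8*b + 2*t^2 + t*(7*b - 3) + 1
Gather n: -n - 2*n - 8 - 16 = -3*n - 24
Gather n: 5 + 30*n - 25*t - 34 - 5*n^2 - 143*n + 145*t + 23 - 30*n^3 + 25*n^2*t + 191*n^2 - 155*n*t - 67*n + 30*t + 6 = -30*n^3 + n^2*(25*t + 186) + n*(-155*t - 180) + 150*t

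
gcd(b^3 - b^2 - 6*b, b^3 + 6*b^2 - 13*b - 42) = b^2 - b - 6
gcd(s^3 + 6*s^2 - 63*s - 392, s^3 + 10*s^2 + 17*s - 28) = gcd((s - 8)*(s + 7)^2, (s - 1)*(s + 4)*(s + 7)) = s + 7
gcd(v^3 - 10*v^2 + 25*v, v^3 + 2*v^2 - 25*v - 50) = v - 5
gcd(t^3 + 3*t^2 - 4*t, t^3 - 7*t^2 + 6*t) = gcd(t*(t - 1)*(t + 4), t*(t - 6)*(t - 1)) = t^2 - t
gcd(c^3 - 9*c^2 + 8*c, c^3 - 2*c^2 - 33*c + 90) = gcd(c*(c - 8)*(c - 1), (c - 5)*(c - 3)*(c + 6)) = 1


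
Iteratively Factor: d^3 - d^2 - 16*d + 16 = (d - 1)*(d^2 - 16) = (d - 4)*(d - 1)*(d + 4)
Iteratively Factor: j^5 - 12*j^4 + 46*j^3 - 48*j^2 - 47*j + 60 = (j - 4)*(j^4 - 8*j^3 + 14*j^2 + 8*j - 15) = (j - 4)*(j - 3)*(j^3 - 5*j^2 - j + 5) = (j - 4)*(j - 3)*(j + 1)*(j^2 - 6*j + 5) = (j - 5)*(j - 4)*(j - 3)*(j + 1)*(j - 1)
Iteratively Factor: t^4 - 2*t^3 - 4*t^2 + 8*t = (t + 2)*(t^3 - 4*t^2 + 4*t) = (t - 2)*(t + 2)*(t^2 - 2*t) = (t - 2)^2*(t + 2)*(t)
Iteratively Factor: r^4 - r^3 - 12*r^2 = (r)*(r^3 - r^2 - 12*r) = r*(r - 4)*(r^2 + 3*r) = r^2*(r - 4)*(r + 3)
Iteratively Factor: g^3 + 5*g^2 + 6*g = (g)*(g^2 + 5*g + 6) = g*(g + 3)*(g + 2)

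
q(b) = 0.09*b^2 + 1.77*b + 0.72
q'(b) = 0.18*b + 1.77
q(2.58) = 5.89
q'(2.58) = 2.23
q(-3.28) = -4.12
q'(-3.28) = 1.18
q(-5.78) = -6.50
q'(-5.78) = 0.73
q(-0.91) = -0.82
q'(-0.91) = 1.61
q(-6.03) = -6.68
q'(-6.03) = 0.68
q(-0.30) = 0.20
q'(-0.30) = 1.72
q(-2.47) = -3.10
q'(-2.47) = 1.33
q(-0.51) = -0.16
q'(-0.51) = 1.68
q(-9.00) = -7.92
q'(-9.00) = 0.15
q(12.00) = 34.92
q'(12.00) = 3.93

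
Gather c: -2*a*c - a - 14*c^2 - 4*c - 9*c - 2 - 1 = -a - 14*c^2 + c*(-2*a - 13) - 3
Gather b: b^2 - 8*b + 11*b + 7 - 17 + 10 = b^2 + 3*b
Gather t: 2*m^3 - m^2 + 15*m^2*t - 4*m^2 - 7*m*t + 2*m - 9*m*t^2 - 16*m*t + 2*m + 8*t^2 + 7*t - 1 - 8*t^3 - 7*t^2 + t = 2*m^3 - 5*m^2 + 4*m - 8*t^3 + t^2*(1 - 9*m) + t*(15*m^2 - 23*m + 8) - 1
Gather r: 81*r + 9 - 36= 81*r - 27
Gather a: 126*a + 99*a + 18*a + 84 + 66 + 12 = 243*a + 162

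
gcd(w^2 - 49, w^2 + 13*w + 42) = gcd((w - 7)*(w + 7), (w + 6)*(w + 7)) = w + 7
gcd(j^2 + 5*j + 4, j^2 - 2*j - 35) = 1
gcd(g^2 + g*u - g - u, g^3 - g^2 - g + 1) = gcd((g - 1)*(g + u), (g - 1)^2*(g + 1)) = g - 1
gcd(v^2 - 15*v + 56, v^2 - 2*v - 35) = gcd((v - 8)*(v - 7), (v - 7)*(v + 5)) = v - 7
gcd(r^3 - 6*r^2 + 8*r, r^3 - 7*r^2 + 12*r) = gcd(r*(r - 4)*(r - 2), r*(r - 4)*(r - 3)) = r^2 - 4*r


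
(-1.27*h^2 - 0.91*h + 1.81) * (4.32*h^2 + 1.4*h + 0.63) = -5.4864*h^4 - 5.7092*h^3 + 5.7451*h^2 + 1.9607*h + 1.1403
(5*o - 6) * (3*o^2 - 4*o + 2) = 15*o^3 - 38*o^2 + 34*o - 12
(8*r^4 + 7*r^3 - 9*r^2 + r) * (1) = 8*r^4 + 7*r^3 - 9*r^2 + r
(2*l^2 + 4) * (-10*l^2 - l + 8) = -20*l^4 - 2*l^3 - 24*l^2 - 4*l + 32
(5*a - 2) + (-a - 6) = 4*a - 8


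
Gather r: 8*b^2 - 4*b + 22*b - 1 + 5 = 8*b^2 + 18*b + 4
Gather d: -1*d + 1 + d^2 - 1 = d^2 - d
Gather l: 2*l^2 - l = 2*l^2 - l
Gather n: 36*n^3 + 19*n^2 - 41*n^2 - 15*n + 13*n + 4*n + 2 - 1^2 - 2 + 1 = 36*n^3 - 22*n^2 + 2*n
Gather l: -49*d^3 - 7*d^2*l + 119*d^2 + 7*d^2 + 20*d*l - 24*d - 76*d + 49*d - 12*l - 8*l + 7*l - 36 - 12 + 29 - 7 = -49*d^3 + 126*d^2 - 51*d + l*(-7*d^2 + 20*d - 13) - 26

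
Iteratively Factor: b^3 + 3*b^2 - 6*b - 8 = (b - 2)*(b^2 + 5*b + 4) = (b - 2)*(b + 4)*(b + 1)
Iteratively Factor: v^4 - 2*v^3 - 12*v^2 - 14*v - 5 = (v + 1)*(v^3 - 3*v^2 - 9*v - 5) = (v + 1)^2*(v^2 - 4*v - 5) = (v - 5)*(v + 1)^2*(v + 1)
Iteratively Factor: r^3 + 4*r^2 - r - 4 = (r + 1)*(r^2 + 3*r - 4) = (r + 1)*(r + 4)*(r - 1)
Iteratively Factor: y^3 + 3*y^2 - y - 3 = (y + 1)*(y^2 + 2*y - 3) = (y + 1)*(y + 3)*(y - 1)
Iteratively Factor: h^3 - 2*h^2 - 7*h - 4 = (h + 1)*(h^2 - 3*h - 4) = (h - 4)*(h + 1)*(h + 1)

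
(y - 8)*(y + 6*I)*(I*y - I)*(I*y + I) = -y^4 + 8*y^3 - 6*I*y^3 + y^2 + 48*I*y^2 - 8*y + 6*I*y - 48*I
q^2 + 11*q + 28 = (q + 4)*(q + 7)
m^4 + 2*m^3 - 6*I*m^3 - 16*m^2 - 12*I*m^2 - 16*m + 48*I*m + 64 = (m - 2)*(m + 4)*(m - 4*I)*(m - 2*I)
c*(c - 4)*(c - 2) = c^3 - 6*c^2 + 8*c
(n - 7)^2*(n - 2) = n^3 - 16*n^2 + 77*n - 98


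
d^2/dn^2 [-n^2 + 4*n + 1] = -2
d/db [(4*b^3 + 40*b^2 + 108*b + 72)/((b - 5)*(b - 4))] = 4*(b^4 - 18*b^3 - 57*b^2 + 364*b + 702)/(b^4 - 18*b^3 + 121*b^2 - 360*b + 400)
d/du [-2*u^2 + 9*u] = 9 - 4*u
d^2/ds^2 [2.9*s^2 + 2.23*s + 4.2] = 5.80000000000000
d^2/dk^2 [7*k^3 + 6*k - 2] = 42*k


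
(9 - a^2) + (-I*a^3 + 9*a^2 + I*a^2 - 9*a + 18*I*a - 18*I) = -I*a^3 + 8*a^2 + I*a^2 - 9*a + 18*I*a + 9 - 18*I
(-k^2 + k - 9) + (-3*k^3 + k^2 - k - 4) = -3*k^3 - 13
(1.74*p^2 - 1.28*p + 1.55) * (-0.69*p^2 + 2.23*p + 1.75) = -1.2006*p^4 + 4.7634*p^3 - 0.8789*p^2 + 1.2165*p + 2.7125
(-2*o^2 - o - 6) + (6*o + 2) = -2*o^2 + 5*o - 4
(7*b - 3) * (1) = 7*b - 3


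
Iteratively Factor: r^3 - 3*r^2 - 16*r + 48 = (r + 4)*(r^2 - 7*r + 12) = (r - 4)*(r + 4)*(r - 3)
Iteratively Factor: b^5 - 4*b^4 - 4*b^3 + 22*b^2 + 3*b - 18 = (b - 1)*(b^4 - 3*b^3 - 7*b^2 + 15*b + 18) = (b - 3)*(b - 1)*(b^3 - 7*b - 6) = (b - 3)*(b - 1)*(b + 1)*(b^2 - b - 6) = (b - 3)*(b - 1)*(b + 1)*(b + 2)*(b - 3)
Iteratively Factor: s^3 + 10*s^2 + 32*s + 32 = (s + 2)*(s^2 + 8*s + 16) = (s + 2)*(s + 4)*(s + 4)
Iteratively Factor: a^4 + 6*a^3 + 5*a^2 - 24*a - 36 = (a - 2)*(a^3 + 8*a^2 + 21*a + 18) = (a - 2)*(a + 3)*(a^2 + 5*a + 6) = (a - 2)*(a + 3)^2*(a + 2)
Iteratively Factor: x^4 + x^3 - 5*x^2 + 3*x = (x + 3)*(x^3 - 2*x^2 + x) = (x - 1)*(x + 3)*(x^2 - x) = x*(x - 1)*(x + 3)*(x - 1)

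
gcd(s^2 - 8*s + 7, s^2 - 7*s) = s - 7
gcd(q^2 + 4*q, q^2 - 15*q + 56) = 1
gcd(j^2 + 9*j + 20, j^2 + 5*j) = j + 5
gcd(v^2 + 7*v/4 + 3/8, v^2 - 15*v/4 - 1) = v + 1/4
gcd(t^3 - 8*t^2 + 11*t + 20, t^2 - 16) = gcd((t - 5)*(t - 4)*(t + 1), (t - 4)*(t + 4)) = t - 4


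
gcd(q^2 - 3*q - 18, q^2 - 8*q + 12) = q - 6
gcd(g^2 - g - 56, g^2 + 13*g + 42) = g + 7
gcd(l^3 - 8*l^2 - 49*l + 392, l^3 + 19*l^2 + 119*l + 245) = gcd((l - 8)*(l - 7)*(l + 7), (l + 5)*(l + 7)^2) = l + 7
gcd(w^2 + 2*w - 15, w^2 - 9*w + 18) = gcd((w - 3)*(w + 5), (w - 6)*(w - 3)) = w - 3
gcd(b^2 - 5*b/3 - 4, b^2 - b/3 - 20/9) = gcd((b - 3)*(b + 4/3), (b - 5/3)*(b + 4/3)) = b + 4/3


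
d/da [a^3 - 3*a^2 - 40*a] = 3*a^2 - 6*a - 40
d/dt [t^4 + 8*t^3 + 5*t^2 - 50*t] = 4*t^3 + 24*t^2 + 10*t - 50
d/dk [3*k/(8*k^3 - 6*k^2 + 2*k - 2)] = 3*(-8*k^3 + 3*k^2 - 1)/(2*(16*k^6 - 24*k^5 + 17*k^4 - 14*k^3 + 7*k^2 - 2*k + 1))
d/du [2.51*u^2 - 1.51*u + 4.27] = 5.02*u - 1.51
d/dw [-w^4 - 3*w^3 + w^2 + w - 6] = -4*w^3 - 9*w^2 + 2*w + 1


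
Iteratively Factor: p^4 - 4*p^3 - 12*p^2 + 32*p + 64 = (p + 2)*(p^3 - 6*p^2 + 32) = (p - 4)*(p + 2)*(p^2 - 2*p - 8) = (p - 4)*(p + 2)^2*(p - 4)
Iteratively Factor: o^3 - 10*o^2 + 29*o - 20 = (o - 5)*(o^2 - 5*o + 4) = (o - 5)*(o - 4)*(o - 1)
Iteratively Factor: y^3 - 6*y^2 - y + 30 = (y + 2)*(y^2 - 8*y + 15) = (y - 3)*(y + 2)*(y - 5)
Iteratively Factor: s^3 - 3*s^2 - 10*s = (s)*(s^2 - 3*s - 10) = s*(s + 2)*(s - 5)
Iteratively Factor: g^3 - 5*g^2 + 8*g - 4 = (g - 2)*(g^2 - 3*g + 2) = (g - 2)^2*(g - 1)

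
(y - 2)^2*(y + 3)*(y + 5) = y^4 + 4*y^3 - 13*y^2 - 28*y + 60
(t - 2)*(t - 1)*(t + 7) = t^3 + 4*t^2 - 19*t + 14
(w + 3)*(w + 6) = w^2 + 9*w + 18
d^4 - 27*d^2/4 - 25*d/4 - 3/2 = (d - 3)*(d + 1/2)^2*(d + 2)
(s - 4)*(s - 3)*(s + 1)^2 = s^4 - 5*s^3 - s^2 + 17*s + 12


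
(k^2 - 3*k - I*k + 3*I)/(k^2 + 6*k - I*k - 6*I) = (k - 3)/(k + 6)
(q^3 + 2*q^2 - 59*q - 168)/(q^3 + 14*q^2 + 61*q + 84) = (q - 8)/(q + 4)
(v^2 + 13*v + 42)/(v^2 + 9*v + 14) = (v + 6)/(v + 2)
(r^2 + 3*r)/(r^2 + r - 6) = r/(r - 2)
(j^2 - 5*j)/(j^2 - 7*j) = (j - 5)/(j - 7)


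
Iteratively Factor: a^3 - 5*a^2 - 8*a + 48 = (a + 3)*(a^2 - 8*a + 16) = (a - 4)*(a + 3)*(a - 4)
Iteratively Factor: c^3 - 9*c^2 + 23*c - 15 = (c - 3)*(c^2 - 6*c + 5) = (c - 5)*(c - 3)*(c - 1)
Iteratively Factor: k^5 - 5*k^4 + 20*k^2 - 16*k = (k + 2)*(k^4 - 7*k^3 + 14*k^2 - 8*k) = (k - 1)*(k + 2)*(k^3 - 6*k^2 + 8*k) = k*(k - 1)*(k + 2)*(k^2 - 6*k + 8) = k*(k - 2)*(k - 1)*(k + 2)*(k - 4)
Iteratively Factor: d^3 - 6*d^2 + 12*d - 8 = (d - 2)*(d^2 - 4*d + 4) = (d - 2)^2*(d - 2)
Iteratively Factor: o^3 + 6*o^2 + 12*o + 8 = (o + 2)*(o^2 + 4*o + 4) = (o + 2)^2*(o + 2)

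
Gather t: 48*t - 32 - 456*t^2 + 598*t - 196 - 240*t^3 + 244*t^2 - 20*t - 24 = -240*t^3 - 212*t^2 + 626*t - 252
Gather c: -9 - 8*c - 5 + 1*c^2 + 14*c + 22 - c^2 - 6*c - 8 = 0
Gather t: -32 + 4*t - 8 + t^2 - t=t^2 + 3*t - 40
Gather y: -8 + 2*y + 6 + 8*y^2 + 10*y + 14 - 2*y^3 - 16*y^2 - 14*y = -2*y^3 - 8*y^2 - 2*y + 12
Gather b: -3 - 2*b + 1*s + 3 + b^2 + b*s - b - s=b^2 + b*(s - 3)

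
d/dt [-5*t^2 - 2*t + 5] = -10*t - 2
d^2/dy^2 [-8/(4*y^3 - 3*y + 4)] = 48*(4*y*(4*y^3 - 3*y + 4) - 3*(4*y^2 - 1)^2)/(4*y^3 - 3*y + 4)^3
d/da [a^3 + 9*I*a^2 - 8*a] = 3*a^2 + 18*I*a - 8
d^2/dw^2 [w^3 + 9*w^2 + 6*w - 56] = 6*w + 18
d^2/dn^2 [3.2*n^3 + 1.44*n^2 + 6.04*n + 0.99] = 19.2*n + 2.88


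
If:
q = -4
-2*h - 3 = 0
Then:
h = -3/2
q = -4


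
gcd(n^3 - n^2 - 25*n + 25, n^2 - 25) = n^2 - 25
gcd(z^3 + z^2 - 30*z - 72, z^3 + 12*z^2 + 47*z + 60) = z^2 + 7*z + 12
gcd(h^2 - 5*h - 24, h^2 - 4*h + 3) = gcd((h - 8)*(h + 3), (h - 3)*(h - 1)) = 1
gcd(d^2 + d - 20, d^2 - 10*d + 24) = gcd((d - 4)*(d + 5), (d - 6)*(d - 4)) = d - 4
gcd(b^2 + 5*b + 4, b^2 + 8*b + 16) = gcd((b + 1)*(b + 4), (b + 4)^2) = b + 4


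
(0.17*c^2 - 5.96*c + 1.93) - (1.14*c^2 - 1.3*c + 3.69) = -0.97*c^2 - 4.66*c - 1.76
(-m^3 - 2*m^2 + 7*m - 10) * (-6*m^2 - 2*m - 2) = 6*m^5 + 14*m^4 - 36*m^3 + 50*m^2 + 6*m + 20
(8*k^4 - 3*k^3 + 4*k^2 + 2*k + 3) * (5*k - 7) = 40*k^5 - 71*k^4 + 41*k^3 - 18*k^2 + k - 21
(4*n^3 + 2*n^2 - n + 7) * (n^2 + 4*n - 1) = 4*n^5 + 18*n^4 + 3*n^3 + n^2 + 29*n - 7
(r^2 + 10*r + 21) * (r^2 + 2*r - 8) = r^4 + 12*r^3 + 33*r^2 - 38*r - 168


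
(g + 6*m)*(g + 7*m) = g^2 + 13*g*m + 42*m^2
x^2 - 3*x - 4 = (x - 4)*(x + 1)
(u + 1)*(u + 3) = u^2 + 4*u + 3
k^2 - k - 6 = (k - 3)*(k + 2)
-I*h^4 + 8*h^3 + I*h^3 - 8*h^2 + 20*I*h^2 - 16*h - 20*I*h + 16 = (h + 2*I)^2*(h + 4*I)*(-I*h + I)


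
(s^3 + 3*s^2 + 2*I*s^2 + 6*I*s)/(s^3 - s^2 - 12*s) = (s + 2*I)/(s - 4)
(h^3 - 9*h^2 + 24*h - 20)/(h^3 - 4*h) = (h^2 - 7*h + 10)/(h*(h + 2))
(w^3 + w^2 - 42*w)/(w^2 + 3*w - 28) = w*(w - 6)/(w - 4)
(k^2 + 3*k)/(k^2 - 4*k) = (k + 3)/(k - 4)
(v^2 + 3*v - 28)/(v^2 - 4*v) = (v + 7)/v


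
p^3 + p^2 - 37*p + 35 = (p - 5)*(p - 1)*(p + 7)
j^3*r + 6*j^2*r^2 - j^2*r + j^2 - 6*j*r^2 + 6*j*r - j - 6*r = (j - 1)*(j + 6*r)*(j*r + 1)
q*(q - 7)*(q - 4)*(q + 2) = q^4 - 9*q^3 + 6*q^2 + 56*q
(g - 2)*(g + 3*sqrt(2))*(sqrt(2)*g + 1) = sqrt(2)*g^3 - 2*sqrt(2)*g^2 + 7*g^2 - 14*g + 3*sqrt(2)*g - 6*sqrt(2)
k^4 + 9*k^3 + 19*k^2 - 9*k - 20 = (k - 1)*(k + 1)*(k + 4)*(k + 5)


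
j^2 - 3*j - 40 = (j - 8)*(j + 5)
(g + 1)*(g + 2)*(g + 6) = g^3 + 9*g^2 + 20*g + 12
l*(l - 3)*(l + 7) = l^3 + 4*l^2 - 21*l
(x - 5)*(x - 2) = x^2 - 7*x + 10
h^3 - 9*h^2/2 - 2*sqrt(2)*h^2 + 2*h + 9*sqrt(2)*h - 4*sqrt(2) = (h - 4)*(h - 1/2)*(h - 2*sqrt(2))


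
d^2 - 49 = (d - 7)*(d + 7)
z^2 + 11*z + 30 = (z + 5)*(z + 6)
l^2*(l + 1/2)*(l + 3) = l^4 + 7*l^3/2 + 3*l^2/2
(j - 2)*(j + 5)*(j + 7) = j^3 + 10*j^2 + 11*j - 70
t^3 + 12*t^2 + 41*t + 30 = (t + 1)*(t + 5)*(t + 6)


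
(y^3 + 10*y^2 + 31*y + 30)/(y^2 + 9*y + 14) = (y^2 + 8*y + 15)/(y + 7)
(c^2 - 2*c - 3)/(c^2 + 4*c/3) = 3*(c^2 - 2*c - 3)/(c*(3*c + 4))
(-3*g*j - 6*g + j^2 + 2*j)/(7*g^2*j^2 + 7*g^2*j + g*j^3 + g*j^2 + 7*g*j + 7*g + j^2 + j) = (-3*g*j - 6*g + j^2 + 2*j)/(7*g^2*j^2 + 7*g^2*j + g*j^3 + g*j^2 + 7*g*j + 7*g + j^2 + j)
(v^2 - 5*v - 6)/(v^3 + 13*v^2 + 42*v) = (v^2 - 5*v - 6)/(v*(v^2 + 13*v + 42))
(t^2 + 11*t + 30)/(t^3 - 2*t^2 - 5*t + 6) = (t^2 + 11*t + 30)/(t^3 - 2*t^2 - 5*t + 6)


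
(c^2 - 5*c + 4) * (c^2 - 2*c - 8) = c^4 - 7*c^3 + 6*c^2 + 32*c - 32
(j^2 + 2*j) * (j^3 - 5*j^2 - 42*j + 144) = j^5 - 3*j^4 - 52*j^3 + 60*j^2 + 288*j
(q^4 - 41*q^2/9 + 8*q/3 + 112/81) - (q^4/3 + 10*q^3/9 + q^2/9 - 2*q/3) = 2*q^4/3 - 10*q^3/9 - 14*q^2/3 + 10*q/3 + 112/81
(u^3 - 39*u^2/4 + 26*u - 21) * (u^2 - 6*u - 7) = u^5 - 63*u^4/4 + 155*u^3/2 - 435*u^2/4 - 56*u + 147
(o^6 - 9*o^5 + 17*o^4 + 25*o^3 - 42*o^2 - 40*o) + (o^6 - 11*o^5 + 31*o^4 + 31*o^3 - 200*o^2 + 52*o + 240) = 2*o^6 - 20*o^5 + 48*o^4 + 56*o^3 - 242*o^2 + 12*o + 240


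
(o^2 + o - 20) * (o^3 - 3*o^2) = o^5 - 2*o^4 - 23*o^3 + 60*o^2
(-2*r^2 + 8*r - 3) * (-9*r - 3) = 18*r^3 - 66*r^2 + 3*r + 9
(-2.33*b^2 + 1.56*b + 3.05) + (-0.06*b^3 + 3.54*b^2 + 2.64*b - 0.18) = -0.06*b^3 + 1.21*b^2 + 4.2*b + 2.87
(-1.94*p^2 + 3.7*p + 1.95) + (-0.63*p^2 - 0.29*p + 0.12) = -2.57*p^2 + 3.41*p + 2.07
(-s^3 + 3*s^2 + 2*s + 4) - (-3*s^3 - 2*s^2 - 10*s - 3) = 2*s^3 + 5*s^2 + 12*s + 7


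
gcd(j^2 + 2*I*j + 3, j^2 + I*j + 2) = j - I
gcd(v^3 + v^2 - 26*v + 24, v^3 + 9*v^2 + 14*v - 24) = v^2 + 5*v - 6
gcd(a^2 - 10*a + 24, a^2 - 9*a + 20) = a - 4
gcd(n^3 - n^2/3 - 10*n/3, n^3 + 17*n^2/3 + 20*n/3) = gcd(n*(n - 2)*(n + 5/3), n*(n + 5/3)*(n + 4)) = n^2 + 5*n/3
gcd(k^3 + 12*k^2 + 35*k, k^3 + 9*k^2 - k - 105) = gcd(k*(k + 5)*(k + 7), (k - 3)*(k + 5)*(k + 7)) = k^2 + 12*k + 35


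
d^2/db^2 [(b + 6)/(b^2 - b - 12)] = 2*((-3*b - 5)*(-b^2 + b + 12) - (b + 6)*(2*b - 1)^2)/(-b^2 + b + 12)^3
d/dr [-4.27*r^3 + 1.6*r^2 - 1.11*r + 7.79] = -12.81*r^2 + 3.2*r - 1.11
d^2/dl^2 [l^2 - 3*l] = 2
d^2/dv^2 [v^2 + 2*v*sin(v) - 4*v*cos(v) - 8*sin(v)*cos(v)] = -2*v*sin(v) + 4*v*cos(v) + 8*sin(v) + 16*sin(2*v) + 4*cos(v) + 2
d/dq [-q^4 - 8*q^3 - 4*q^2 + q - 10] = -4*q^3 - 24*q^2 - 8*q + 1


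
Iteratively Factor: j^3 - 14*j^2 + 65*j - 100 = (j - 4)*(j^2 - 10*j + 25) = (j - 5)*(j - 4)*(j - 5)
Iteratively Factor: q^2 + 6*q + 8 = (q + 2)*(q + 4)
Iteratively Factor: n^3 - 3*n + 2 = (n + 2)*(n^2 - 2*n + 1) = (n - 1)*(n + 2)*(n - 1)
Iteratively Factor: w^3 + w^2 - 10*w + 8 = (w - 2)*(w^2 + 3*w - 4) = (w - 2)*(w - 1)*(w + 4)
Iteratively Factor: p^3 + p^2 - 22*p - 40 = (p - 5)*(p^2 + 6*p + 8) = (p - 5)*(p + 2)*(p + 4)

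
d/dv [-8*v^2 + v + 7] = 1 - 16*v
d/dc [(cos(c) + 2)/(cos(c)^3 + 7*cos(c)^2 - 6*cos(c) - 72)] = (59*cos(c) + 13*cos(2*c) + cos(3*c) + 133)*sin(c)/(2*(cos(c)^3 + 7*cos(c)^2 - 6*cos(c) - 72)^2)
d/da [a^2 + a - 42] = 2*a + 1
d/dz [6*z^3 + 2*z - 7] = 18*z^2 + 2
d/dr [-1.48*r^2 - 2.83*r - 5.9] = -2.96*r - 2.83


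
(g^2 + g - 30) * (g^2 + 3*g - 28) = g^4 + 4*g^3 - 55*g^2 - 118*g + 840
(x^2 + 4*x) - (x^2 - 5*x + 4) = 9*x - 4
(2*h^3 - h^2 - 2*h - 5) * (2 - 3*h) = -6*h^4 + 7*h^3 + 4*h^2 + 11*h - 10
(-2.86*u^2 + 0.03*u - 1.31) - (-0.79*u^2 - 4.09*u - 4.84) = -2.07*u^2 + 4.12*u + 3.53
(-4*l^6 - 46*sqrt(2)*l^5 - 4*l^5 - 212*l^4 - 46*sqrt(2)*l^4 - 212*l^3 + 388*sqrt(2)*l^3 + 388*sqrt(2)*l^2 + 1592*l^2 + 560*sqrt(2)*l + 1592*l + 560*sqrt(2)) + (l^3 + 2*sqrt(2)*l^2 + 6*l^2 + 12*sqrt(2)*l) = -4*l^6 - 46*sqrt(2)*l^5 - 4*l^5 - 212*l^4 - 46*sqrt(2)*l^4 - 211*l^3 + 388*sqrt(2)*l^3 + 390*sqrt(2)*l^2 + 1598*l^2 + 572*sqrt(2)*l + 1592*l + 560*sqrt(2)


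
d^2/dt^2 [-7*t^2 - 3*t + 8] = -14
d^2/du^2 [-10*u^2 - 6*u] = -20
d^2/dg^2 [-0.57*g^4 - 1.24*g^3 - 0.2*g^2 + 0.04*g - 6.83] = -6.84*g^2 - 7.44*g - 0.4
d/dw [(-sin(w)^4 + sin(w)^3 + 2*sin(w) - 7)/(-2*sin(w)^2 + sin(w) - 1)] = (4*sin(w)^5 - 5*sin(w)^4 + 6*sin(w)^3 + sin(w)^2 - 28*sin(w) + 5)*cos(w)/(-sin(w) - cos(2*w) + 2)^2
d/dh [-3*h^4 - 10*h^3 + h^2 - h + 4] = -12*h^3 - 30*h^2 + 2*h - 1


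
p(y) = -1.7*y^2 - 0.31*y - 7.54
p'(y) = -3.4*y - 0.31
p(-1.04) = -9.06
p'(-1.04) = 3.23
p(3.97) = -35.56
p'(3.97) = -13.81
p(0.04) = -7.56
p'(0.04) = -0.45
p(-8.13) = -117.38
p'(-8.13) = 27.33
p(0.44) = -8.01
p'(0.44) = -1.81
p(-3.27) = -24.70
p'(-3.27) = 10.81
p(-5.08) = -49.84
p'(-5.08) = 16.96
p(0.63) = -8.41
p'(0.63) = -2.45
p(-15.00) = -385.39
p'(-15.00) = 50.69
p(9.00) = -148.03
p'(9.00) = -30.91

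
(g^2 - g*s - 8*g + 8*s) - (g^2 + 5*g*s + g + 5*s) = -6*g*s - 9*g + 3*s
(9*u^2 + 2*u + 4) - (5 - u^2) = 10*u^2 + 2*u - 1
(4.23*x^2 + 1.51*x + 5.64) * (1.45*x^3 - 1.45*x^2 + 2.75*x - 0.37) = 6.1335*x^5 - 3.944*x^4 + 17.621*x^3 - 5.5906*x^2 + 14.9513*x - 2.0868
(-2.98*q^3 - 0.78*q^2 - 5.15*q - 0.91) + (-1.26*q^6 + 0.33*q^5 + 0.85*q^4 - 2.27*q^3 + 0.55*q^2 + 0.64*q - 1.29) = -1.26*q^6 + 0.33*q^5 + 0.85*q^4 - 5.25*q^3 - 0.23*q^2 - 4.51*q - 2.2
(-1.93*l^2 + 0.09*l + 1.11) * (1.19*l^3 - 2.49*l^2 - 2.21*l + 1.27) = -2.2967*l^5 + 4.9128*l^4 + 5.3621*l^3 - 5.4139*l^2 - 2.3388*l + 1.4097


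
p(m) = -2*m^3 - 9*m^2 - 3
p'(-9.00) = -324.00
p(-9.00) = 726.00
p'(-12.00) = -648.00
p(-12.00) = 2157.00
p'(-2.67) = 5.29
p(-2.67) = -29.09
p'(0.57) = -12.21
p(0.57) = -6.29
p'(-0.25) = 4.12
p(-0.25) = -3.53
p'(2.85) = -100.04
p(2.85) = -122.40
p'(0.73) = -16.34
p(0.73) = -8.57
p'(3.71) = -149.36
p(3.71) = -229.01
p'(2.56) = -85.40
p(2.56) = -95.54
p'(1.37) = -35.92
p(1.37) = -25.03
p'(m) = -6*m^2 - 18*m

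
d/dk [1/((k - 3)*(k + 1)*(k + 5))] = (-(k - 3)*(k + 1) - (k - 3)*(k + 5) - (k + 1)*(k + 5))/((k - 3)^2*(k + 1)^2*(k + 5)^2)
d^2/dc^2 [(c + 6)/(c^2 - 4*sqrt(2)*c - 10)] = 2*(-4*(c + 6)*(c - 2*sqrt(2))^2 + (-3*c - 6 + 4*sqrt(2))*(-c^2 + 4*sqrt(2)*c + 10))/(-c^2 + 4*sqrt(2)*c + 10)^3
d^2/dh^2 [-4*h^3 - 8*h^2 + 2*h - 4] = -24*h - 16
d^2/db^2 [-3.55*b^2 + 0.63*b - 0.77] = -7.10000000000000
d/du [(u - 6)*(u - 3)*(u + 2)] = u*(3*u - 14)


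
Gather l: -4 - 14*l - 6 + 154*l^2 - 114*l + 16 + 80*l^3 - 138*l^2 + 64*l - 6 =80*l^3 + 16*l^2 - 64*l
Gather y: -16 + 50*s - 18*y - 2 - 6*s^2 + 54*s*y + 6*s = -6*s^2 + 56*s + y*(54*s - 18) - 18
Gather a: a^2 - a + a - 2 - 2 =a^2 - 4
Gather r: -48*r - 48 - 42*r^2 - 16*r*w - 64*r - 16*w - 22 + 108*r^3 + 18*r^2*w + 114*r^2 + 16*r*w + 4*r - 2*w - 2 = 108*r^3 + r^2*(18*w + 72) - 108*r - 18*w - 72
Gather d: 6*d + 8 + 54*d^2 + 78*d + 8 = 54*d^2 + 84*d + 16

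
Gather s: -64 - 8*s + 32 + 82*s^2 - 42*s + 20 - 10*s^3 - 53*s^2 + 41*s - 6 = -10*s^3 + 29*s^2 - 9*s - 18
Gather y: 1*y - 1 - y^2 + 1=-y^2 + y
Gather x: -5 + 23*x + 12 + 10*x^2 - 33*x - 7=10*x^2 - 10*x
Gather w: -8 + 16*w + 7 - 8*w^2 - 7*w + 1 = -8*w^2 + 9*w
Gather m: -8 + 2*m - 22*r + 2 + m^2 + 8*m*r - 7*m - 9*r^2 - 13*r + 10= m^2 + m*(8*r - 5) - 9*r^2 - 35*r + 4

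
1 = 1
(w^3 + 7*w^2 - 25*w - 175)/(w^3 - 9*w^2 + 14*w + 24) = (w^3 + 7*w^2 - 25*w - 175)/(w^3 - 9*w^2 + 14*w + 24)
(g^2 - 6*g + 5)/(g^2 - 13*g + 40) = (g - 1)/(g - 8)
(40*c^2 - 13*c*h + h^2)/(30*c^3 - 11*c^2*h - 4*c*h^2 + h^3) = (8*c - h)/(6*c^2 - c*h - h^2)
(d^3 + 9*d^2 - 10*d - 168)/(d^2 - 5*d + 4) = (d^2 + 13*d + 42)/(d - 1)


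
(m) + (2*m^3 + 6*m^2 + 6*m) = 2*m^3 + 6*m^2 + 7*m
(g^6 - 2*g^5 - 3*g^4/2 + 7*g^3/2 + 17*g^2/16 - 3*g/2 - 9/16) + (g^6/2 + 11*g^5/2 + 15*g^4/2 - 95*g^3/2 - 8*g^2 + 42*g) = 3*g^6/2 + 7*g^5/2 + 6*g^4 - 44*g^3 - 111*g^2/16 + 81*g/2 - 9/16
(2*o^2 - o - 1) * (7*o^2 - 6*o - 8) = 14*o^4 - 19*o^3 - 17*o^2 + 14*o + 8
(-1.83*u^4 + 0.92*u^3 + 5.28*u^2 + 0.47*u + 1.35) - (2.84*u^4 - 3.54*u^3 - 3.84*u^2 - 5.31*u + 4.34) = -4.67*u^4 + 4.46*u^3 + 9.12*u^2 + 5.78*u - 2.99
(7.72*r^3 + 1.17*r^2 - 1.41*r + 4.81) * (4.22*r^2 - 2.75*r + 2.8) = 32.5784*r^5 - 16.2926*r^4 + 12.4483*r^3 + 27.4517*r^2 - 17.1755*r + 13.468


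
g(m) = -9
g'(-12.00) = 0.00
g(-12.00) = -9.00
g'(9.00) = 0.00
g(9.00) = -9.00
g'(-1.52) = 0.00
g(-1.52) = -9.00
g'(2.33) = 0.00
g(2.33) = -9.00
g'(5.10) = 0.00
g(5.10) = -9.00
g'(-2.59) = 0.00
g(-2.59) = -9.00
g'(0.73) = 0.00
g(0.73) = -9.00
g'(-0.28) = 0.00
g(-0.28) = -9.00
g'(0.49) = 0.00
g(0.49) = -9.00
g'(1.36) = 0.00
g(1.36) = -9.00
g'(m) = 0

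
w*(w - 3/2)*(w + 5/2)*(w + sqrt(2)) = w^4 + w^3 + sqrt(2)*w^3 - 15*w^2/4 + sqrt(2)*w^2 - 15*sqrt(2)*w/4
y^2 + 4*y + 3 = (y + 1)*(y + 3)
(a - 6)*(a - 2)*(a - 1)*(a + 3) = a^4 - 6*a^3 - 7*a^2 + 48*a - 36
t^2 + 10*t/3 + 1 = (t + 1/3)*(t + 3)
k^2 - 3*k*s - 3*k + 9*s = (k - 3)*(k - 3*s)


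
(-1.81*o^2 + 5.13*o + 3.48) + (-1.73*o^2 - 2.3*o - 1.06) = -3.54*o^2 + 2.83*o + 2.42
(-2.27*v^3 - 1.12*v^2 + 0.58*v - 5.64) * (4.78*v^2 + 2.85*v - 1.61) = -10.8506*v^5 - 11.8231*v^4 + 3.2351*v^3 - 23.503*v^2 - 17.0078*v + 9.0804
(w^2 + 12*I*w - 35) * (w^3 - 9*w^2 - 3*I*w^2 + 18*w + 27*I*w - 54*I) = w^5 - 9*w^4 + 9*I*w^4 + 19*w^3 - 81*I*w^3 - 9*w^2 + 267*I*w^2 + 18*w - 945*I*w + 1890*I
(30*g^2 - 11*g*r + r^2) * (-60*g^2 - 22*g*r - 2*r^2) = -1800*g^4 + 122*g^2*r^2 - 2*r^4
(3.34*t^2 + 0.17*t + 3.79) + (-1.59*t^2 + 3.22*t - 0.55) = 1.75*t^2 + 3.39*t + 3.24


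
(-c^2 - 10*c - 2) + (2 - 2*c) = -c^2 - 12*c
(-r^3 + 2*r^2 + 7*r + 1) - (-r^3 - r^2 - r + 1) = 3*r^2 + 8*r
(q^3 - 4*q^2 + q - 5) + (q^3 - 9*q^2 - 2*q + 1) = 2*q^3 - 13*q^2 - q - 4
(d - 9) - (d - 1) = -8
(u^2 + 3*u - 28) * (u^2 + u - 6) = u^4 + 4*u^3 - 31*u^2 - 46*u + 168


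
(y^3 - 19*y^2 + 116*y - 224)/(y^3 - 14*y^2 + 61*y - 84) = (y - 8)/(y - 3)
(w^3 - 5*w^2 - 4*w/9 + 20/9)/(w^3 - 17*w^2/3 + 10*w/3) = (w + 2/3)/w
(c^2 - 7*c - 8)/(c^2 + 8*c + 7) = (c - 8)/(c + 7)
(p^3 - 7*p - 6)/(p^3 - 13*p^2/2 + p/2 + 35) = 2*(p^2 - 2*p - 3)/(2*p^2 - 17*p + 35)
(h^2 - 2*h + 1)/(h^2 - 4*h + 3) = (h - 1)/(h - 3)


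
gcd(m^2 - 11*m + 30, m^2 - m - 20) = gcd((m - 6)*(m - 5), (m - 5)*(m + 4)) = m - 5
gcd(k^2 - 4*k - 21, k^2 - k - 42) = k - 7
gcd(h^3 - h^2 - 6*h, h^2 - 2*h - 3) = h - 3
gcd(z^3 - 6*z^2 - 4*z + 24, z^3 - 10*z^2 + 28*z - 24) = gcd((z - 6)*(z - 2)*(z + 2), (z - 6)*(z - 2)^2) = z^2 - 8*z + 12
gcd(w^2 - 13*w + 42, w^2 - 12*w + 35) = w - 7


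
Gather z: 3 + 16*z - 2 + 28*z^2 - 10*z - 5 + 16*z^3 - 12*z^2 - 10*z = 16*z^3 + 16*z^2 - 4*z - 4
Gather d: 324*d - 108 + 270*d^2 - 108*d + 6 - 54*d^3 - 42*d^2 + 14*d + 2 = -54*d^3 + 228*d^2 + 230*d - 100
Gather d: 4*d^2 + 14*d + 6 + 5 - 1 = 4*d^2 + 14*d + 10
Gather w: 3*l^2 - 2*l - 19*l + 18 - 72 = 3*l^2 - 21*l - 54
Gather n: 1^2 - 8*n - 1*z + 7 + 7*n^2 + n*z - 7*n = 7*n^2 + n*(z - 15) - z + 8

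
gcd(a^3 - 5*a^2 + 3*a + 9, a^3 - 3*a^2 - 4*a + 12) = a - 3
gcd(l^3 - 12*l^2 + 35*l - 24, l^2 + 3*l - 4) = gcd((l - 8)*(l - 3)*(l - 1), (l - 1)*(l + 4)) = l - 1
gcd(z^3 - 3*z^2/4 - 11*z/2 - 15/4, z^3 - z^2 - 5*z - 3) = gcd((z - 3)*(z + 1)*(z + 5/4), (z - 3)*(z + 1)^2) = z^2 - 2*z - 3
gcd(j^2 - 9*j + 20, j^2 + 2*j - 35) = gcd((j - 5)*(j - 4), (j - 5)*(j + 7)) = j - 5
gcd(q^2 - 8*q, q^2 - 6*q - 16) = q - 8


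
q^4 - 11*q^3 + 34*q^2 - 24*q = q*(q - 6)*(q - 4)*(q - 1)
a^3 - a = a*(a - 1)*(a + 1)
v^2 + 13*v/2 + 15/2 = (v + 3/2)*(v + 5)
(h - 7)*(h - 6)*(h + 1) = h^3 - 12*h^2 + 29*h + 42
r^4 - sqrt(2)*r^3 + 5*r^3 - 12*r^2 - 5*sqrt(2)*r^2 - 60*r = r*(r + 5)*(r - 3*sqrt(2))*(r + 2*sqrt(2))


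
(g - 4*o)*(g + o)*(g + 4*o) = g^3 + g^2*o - 16*g*o^2 - 16*o^3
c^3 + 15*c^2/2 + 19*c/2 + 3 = (c + 1/2)*(c + 1)*(c + 6)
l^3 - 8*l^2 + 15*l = l*(l - 5)*(l - 3)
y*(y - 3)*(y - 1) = y^3 - 4*y^2 + 3*y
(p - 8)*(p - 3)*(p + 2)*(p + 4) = p^4 - 5*p^3 - 34*p^2 + 56*p + 192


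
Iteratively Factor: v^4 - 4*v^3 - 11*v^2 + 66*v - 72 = (v - 2)*(v^3 - 2*v^2 - 15*v + 36) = (v - 3)*(v - 2)*(v^2 + v - 12) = (v - 3)^2*(v - 2)*(v + 4)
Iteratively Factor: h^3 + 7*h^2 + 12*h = (h + 4)*(h^2 + 3*h) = h*(h + 4)*(h + 3)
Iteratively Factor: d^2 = (d)*(d)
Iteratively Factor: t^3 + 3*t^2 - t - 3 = (t - 1)*(t^2 + 4*t + 3) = (t - 1)*(t + 3)*(t + 1)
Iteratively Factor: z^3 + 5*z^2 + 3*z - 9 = (z - 1)*(z^2 + 6*z + 9) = (z - 1)*(z + 3)*(z + 3)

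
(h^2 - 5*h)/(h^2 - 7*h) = (h - 5)/(h - 7)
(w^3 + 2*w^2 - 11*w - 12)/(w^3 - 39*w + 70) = (w^3 + 2*w^2 - 11*w - 12)/(w^3 - 39*w + 70)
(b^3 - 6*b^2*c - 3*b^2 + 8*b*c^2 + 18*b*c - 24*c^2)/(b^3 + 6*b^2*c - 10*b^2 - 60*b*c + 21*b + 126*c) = (b^2 - 6*b*c + 8*c^2)/(b^2 + 6*b*c - 7*b - 42*c)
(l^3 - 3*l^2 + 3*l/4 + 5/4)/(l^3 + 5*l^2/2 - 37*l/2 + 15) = (l + 1/2)/(l + 6)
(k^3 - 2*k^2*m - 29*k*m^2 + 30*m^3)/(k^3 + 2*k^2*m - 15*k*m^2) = (k^2 - 7*k*m + 6*m^2)/(k*(k - 3*m))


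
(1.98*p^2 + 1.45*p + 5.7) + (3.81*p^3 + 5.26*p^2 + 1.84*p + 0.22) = 3.81*p^3 + 7.24*p^2 + 3.29*p + 5.92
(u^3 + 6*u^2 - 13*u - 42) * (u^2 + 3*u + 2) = u^5 + 9*u^4 + 7*u^3 - 69*u^2 - 152*u - 84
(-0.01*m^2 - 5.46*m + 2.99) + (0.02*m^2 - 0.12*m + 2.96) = 0.01*m^2 - 5.58*m + 5.95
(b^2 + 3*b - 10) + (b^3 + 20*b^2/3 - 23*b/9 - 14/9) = b^3 + 23*b^2/3 + 4*b/9 - 104/9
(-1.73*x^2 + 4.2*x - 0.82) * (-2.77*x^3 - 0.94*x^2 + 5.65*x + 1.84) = 4.7921*x^5 - 10.0078*x^4 - 11.4511*x^3 + 21.3176*x^2 + 3.095*x - 1.5088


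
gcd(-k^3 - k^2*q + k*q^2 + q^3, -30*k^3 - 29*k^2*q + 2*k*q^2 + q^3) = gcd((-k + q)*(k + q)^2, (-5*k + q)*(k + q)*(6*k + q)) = k + q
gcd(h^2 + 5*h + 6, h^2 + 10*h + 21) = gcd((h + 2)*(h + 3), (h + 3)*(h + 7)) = h + 3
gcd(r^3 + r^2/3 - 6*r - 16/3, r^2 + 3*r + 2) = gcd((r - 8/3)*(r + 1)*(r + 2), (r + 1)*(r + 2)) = r^2 + 3*r + 2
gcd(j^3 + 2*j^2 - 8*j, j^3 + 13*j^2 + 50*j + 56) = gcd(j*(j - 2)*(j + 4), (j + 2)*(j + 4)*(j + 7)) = j + 4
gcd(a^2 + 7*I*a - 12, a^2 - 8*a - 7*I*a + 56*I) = 1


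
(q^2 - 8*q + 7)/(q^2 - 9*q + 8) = (q - 7)/(q - 8)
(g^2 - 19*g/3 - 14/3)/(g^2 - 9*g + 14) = (g + 2/3)/(g - 2)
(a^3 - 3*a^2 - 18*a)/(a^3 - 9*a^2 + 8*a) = (a^2 - 3*a - 18)/(a^2 - 9*a + 8)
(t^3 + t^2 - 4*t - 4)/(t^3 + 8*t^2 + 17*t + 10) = (t - 2)/(t + 5)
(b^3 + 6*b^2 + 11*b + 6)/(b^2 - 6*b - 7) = (b^2 + 5*b + 6)/(b - 7)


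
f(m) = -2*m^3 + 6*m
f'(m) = 6 - 6*m^2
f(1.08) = 3.96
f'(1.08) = -1.00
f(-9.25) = 1527.41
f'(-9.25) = -507.38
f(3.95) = -99.56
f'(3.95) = -87.62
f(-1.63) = -1.12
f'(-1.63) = -9.94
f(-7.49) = 795.44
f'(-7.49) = -330.60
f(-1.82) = 1.14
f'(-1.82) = -13.87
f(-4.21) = 123.98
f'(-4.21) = -100.34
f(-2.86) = 29.63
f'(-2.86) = -43.08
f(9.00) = -1404.00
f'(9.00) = -480.00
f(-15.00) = 6660.00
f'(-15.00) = -1344.00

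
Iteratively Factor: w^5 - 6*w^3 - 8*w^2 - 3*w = (w - 3)*(w^4 + 3*w^3 + 3*w^2 + w) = (w - 3)*(w + 1)*(w^3 + 2*w^2 + w) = (w - 3)*(w + 1)^2*(w^2 + w) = w*(w - 3)*(w + 1)^2*(w + 1)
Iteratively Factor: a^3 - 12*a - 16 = (a - 4)*(a^2 + 4*a + 4) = (a - 4)*(a + 2)*(a + 2)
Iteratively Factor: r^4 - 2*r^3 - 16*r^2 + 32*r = (r - 4)*(r^3 + 2*r^2 - 8*r) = r*(r - 4)*(r^2 + 2*r - 8) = r*(r - 4)*(r - 2)*(r + 4)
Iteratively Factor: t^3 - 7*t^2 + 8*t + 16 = (t - 4)*(t^2 - 3*t - 4) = (t - 4)^2*(t + 1)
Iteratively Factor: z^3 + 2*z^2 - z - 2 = (z - 1)*(z^2 + 3*z + 2) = (z - 1)*(z + 2)*(z + 1)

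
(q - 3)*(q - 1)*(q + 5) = q^3 + q^2 - 17*q + 15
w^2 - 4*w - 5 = (w - 5)*(w + 1)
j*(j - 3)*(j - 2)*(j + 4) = j^4 - j^3 - 14*j^2 + 24*j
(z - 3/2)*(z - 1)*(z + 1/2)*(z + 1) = z^4 - z^3 - 7*z^2/4 + z + 3/4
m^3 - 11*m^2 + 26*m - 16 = (m - 8)*(m - 2)*(m - 1)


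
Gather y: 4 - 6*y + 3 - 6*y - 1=6 - 12*y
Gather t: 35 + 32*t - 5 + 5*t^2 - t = 5*t^2 + 31*t + 30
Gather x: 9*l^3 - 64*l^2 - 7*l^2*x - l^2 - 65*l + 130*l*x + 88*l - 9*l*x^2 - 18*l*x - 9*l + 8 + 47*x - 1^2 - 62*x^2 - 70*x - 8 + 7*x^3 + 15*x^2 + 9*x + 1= 9*l^3 - 65*l^2 + 14*l + 7*x^3 + x^2*(-9*l - 47) + x*(-7*l^2 + 112*l - 14)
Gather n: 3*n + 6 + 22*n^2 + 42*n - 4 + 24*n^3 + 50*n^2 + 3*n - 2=24*n^3 + 72*n^2 + 48*n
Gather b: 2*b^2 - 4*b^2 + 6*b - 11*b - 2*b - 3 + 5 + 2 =-2*b^2 - 7*b + 4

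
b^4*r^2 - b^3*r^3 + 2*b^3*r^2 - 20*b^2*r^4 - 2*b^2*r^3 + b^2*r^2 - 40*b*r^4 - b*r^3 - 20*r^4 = (b - 5*r)*(b + 4*r)*(b*r + r)^2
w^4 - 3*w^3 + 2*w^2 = w^2*(w - 2)*(w - 1)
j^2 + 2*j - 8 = (j - 2)*(j + 4)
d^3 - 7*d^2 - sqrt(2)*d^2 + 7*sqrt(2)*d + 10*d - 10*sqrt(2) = (d - 5)*(d - 2)*(d - sqrt(2))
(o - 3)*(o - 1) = o^2 - 4*o + 3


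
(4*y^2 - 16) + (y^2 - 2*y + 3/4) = 5*y^2 - 2*y - 61/4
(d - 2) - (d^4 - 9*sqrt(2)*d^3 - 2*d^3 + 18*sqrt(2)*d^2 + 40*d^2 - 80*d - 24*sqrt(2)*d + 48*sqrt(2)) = -d^4 + 2*d^3 + 9*sqrt(2)*d^3 - 40*d^2 - 18*sqrt(2)*d^2 + 24*sqrt(2)*d + 81*d - 48*sqrt(2) - 2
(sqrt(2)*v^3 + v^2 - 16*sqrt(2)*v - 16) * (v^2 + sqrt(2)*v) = sqrt(2)*v^5 + 3*v^4 - 15*sqrt(2)*v^3 - 48*v^2 - 16*sqrt(2)*v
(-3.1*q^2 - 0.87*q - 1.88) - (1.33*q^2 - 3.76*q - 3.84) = -4.43*q^2 + 2.89*q + 1.96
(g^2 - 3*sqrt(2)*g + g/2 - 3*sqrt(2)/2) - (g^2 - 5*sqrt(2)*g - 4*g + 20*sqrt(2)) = 2*sqrt(2)*g + 9*g/2 - 43*sqrt(2)/2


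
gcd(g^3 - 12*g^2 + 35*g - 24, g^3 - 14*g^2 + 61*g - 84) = g - 3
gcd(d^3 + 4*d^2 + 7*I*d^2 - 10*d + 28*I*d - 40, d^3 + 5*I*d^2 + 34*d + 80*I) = d + 2*I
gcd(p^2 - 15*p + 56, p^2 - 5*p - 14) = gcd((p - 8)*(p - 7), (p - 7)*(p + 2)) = p - 7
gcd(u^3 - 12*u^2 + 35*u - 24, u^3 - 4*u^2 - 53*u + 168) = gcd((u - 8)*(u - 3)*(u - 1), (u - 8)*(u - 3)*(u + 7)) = u^2 - 11*u + 24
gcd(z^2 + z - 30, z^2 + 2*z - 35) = z - 5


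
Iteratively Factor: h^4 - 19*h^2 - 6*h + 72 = (h + 3)*(h^3 - 3*h^2 - 10*h + 24) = (h - 4)*(h + 3)*(h^2 + h - 6) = (h - 4)*(h - 2)*(h + 3)*(h + 3)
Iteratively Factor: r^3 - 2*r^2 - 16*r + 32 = (r - 2)*(r^2 - 16) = (r - 4)*(r - 2)*(r + 4)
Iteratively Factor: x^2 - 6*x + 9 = (x - 3)*(x - 3)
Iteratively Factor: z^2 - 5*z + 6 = (z - 2)*(z - 3)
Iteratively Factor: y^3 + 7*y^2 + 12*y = (y)*(y^2 + 7*y + 12) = y*(y + 4)*(y + 3)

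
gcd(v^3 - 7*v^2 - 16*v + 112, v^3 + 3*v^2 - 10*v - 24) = v + 4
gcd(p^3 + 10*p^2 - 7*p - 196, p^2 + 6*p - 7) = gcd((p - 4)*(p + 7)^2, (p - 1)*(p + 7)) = p + 7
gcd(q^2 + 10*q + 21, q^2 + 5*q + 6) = q + 3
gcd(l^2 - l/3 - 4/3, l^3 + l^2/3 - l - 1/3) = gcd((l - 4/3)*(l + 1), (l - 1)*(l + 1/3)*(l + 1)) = l + 1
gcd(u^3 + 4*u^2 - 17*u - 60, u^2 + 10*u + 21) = u + 3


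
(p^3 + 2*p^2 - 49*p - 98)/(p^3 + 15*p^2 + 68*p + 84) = (p - 7)/(p + 6)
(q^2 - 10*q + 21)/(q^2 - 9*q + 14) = (q - 3)/(q - 2)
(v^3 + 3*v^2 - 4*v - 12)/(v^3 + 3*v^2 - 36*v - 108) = (v^2 - 4)/(v^2 - 36)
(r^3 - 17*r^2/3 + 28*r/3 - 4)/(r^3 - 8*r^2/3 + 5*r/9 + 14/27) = 9*(r^2 - 5*r + 6)/(9*r^2 - 18*r - 7)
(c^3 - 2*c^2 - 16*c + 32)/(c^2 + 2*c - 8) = c - 4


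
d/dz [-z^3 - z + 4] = -3*z^2 - 1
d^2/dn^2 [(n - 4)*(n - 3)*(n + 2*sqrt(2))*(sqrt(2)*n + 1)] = 12*sqrt(2)*n^2 - 42*sqrt(2)*n + 30*n - 70 + 28*sqrt(2)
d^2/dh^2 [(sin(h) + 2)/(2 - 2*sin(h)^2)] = (23*sin(h) - sin(3*h) - 16*cos(2*h) + 32)/(2*(cos(2*h) + 1)^2)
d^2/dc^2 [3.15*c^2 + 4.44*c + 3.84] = 6.30000000000000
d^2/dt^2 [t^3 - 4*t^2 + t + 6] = 6*t - 8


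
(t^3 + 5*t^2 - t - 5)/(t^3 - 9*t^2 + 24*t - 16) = (t^2 + 6*t + 5)/(t^2 - 8*t + 16)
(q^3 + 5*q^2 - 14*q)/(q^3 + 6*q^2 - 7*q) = (q - 2)/(q - 1)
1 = 1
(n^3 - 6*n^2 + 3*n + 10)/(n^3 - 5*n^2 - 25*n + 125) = (n^2 - n - 2)/(n^2 - 25)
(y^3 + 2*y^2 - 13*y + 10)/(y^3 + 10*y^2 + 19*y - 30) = (y - 2)/(y + 6)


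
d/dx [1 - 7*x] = -7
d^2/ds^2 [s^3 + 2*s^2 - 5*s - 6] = 6*s + 4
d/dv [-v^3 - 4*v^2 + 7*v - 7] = -3*v^2 - 8*v + 7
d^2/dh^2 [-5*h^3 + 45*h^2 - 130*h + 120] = 90 - 30*h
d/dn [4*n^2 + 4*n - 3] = 8*n + 4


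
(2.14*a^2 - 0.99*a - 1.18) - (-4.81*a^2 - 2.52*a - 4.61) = 6.95*a^2 + 1.53*a + 3.43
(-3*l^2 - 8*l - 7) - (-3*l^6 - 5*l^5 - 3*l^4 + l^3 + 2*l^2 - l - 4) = 3*l^6 + 5*l^5 + 3*l^4 - l^3 - 5*l^2 - 7*l - 3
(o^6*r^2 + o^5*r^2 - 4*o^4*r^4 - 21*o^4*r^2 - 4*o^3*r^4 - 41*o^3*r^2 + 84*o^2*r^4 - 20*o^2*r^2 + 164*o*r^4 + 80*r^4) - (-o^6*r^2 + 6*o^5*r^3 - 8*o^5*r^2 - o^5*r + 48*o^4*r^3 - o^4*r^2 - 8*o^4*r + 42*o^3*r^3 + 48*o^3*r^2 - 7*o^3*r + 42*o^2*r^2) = 2*o^6*r^2 - 6*o^5*r^3 + 9*o^5*r^2 + o^5*r - 4*o^4*r^4 - 48*o^4*r^3 - 20*o^4*r^2 + 8*o^4*r - 4*o^3*r^4 - 42*o^3*r^3 - 89*o^3*r^2 + 7*o^3*r + 84*o^2*r^4 - 62*o^2*r^2 + 164*o*r^4 + 80*r^4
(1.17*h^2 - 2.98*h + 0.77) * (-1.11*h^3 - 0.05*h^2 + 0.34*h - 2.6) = -1.2987*h^5 + 3.2493*h^4 - 0.3079*h^3 - 4.0937*h^2 + 8.0098*h - 2.002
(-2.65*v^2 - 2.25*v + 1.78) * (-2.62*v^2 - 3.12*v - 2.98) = 6.943*v^4 + 14.163*v^3 + 10.2534*v^2 + 1.1514*v - 5.3044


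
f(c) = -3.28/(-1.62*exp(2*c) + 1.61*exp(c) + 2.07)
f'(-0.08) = -0.88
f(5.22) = 0.00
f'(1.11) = -1.29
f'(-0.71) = 0.00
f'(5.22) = -0.00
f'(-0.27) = -0.39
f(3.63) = 0.00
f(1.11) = 0.41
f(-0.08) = -1.51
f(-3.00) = -1.53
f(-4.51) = -1.57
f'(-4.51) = 0.01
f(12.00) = 0.00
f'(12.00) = 0.00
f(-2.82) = -1.52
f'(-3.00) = 0.05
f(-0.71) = -1.33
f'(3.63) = -0.00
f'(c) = -3.28*(3.24*exp(2*c) - 1.61*exp(c))/(-1.62*exp(2*c) + 1.61*exp(c) + 2.07)^2 = (5.2808 - 10.6272*exp(c))*exp(c)/(-1.62*exp(2*c) + 1.61*exp(c) + 2.07)^2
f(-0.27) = -1.39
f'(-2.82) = 0.06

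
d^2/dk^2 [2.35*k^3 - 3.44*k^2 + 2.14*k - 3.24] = 14.1*k - 6.88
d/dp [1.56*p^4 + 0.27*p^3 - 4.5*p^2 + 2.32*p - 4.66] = 6.24*p^3 + 0.81*p^2 - 9.0*p + 2.32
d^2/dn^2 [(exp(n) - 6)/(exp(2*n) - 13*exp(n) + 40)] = (exp(4*n) - 11*exp(3*n) - 6*exp(2*n) + 466*exp(n) - 1520)*exp(n)/(exp(6*n) - 39*exp(5*n) + 627*exp(4*n) - 5317*exp(3*n) + 25080*exp(2*n) - 62400*exp(n) + 64000)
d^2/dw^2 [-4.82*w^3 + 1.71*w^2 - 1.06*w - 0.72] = 3.42 - 28.92*w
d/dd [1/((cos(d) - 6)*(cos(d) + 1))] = (2*cos(d) - 5)*sin(d)/((cos(d) - 6)^2*(cos(d) + 1)^2)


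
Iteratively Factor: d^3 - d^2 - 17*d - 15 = (d + 3)*(d^2 - 4*d - 5) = (d + 1)*(d + 3)*(d - 5)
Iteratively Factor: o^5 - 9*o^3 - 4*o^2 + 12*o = (o - 3)*(o^4 + 3*o^3 - 4*o) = (o - 3)*(o + 2)*(o^3 + o^2 - 2*o) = o*(o - 3)*(o + 2)*(o^2 + o - 2) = o*(o - 3)*(o + 2)^2*(o - 1)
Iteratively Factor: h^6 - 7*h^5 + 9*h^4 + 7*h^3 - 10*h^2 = (h)*(h^5 - 7*h^4 + 9*h^3 + 7*h^2 - 10*h) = h^2*(h^4 - 7*h^3 + 9*h^2 + 7*h - 10) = h^2*(h + 1)*(h^3 - 8*h^2 + 17*h - 10) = h^2*(h - 1)*(h + 1)*(h^2 - 7*h + 10) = h^2*(h - 2)*(h - 1)*(h + 1)*(h - 5)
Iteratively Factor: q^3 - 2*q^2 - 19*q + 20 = (q - 1)*(q^2 - q - 20) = (q - 1)*(q + 4)*(q - 5)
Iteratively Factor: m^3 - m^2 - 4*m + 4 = (m - 2)*(m^2 + m - 2) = (m - 2)*(m - 1)*(m + 2)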